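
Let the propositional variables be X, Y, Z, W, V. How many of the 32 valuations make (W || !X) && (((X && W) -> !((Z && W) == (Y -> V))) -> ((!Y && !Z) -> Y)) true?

Initial set: {T ((W || !X) && (((X && W) -> !((Z && W) == (Y -> V))) -> ((!Y && !Z) -> Y)))}.
T ((W || !X) && (((X && W) -> !((Z && W) == (Y -> V))) -> ((!Y && !Z) -> Y))): α-rule — add T (W || !X), T (((X && W) -> !((Z && W) == (Y -> V))) -> ((!Y && !Z) -> Y)).
T (W || !X): β-rule — branch into T W  //  T !X.
  branch 1 (add T W):
    T (((X && W) -> !((Z && W) == (Y -> V))) -> ((!Y && !Z) -> Y)): β-rule — branch into F ((X && W) -> !((Z && W) == (Y -> V)))  //  T ((!Y && !Z) -> Y).
      branch 1.1 (add F ((X && W) -> !((Z && W) == (Y -> V)))):
        F ((X && W) -> !((Z && W) == (Y -> V))): α-rule — add T (X && W), F !((Z && W) == (Y -> V)).
        T (X && W): α-rule — add T X, T W.
        F !((Z && W) == (Y -> V)): β-rule — branch into T (Z && W), T (Y -> V)  //  F (Z && W), F (Y -> V).
          branch 1.1.1 (add T (Z && W), T (Y -> V)):
            T (Z && W): α-rule — add T Z, T W.
            T (Y -> V): β-rule — branch into F Y  //  T V.
              branch 1.1.1.1 (add F Y):
                ○ open, literals {W=true, X=true, Y=false, Z=true}.
              branch 1.1.1.2 (add T V):
                ○ open, literals {V=true, W=true, X=true, Z=true}.
          branch 1.1.2 (add F (Z && W), F (Y -> V)):
            F (Y -> V): α-rule — add T Y, F V.
            F (Z && W): β-rule — branch into F Z  //  F W.
              branch 1.1.2.1 (add F Z):
                ○ open, literals {V=false, W=true, X=true, Y=true, Z=false}.
              branch 1.1.2.2 (add F W):
                × closes — contains both W and !W.
      branch 1.2 (add T ((!Y && !Z) -> Y)):
        T ((!Y && !Z) -> Y): β-rule — branch into F (!Y && !Z)  //  T Y.
          branch 1.2.1 (add F (!Y && !Z)):
            F (!Y && !Z): β-rule — branch into F !Y  //  F !Z.
              branch 1.2.1.1 (add F !Y):
                ○ open, literals {W=true, Y=true}.
              branch 1.2.1.2 (add F !Z):
                ○ open, literals {W=true, Z=true}.
          branch 1.2.2 (add T Y):
            ○ open, literals {W=true, Y=true}.
  branch 2 (add T !X):
    T (((X && W) -> !((Z && W) == (Y -> V))) -> ((!Y && !Z) -> Y)): β-rule — branch into F ((X && W) -> !((Z && W) == (Y -> V)))  //  T ((!Y && !Z) -> Y).
      branch 2.1 (add F ((X && W) -> !((Z && W) == (Y -> V)))):
        F ((X && W) -> !((Z && W) == (Y -> V))): α-rule — add T (X && W), F !((Z && W) == (Y -> V)).
        T (X && W): α-rule — add T X, T W.
        × closes — contains both X and !X.
      branch 2.2 (add T ((!Y && !Z) -> Y)):
        T ((!Y && !Z) -> Y): β-rule — branch into F (!Y && !Z)  //  T Y.
          branch 2.2.1 (add F (!Y && !Z)):
            F (!Y && !Z): β-rule — branch into F !Y  //  F !Z.
              branch 2.2.1.1 (add F !Y):
                ○ open, literals {X=false, Y=true}.
              branch 2.2.1.2 (add F !Z):
                ○ open, literals {X=false, Z=true}.
          branch 2.2.2 (add T Y):
            ○ open, literals {X=false, Y=true}.
2 branches closed, 9 open.
Each open branch fixes some atoms; the unmentioned ones are free. Counting distinct full assignments: branch {W=true, X=true, Y=false, Z=true} (V) contributes 2 new; branch {V=true, W=true, X=true, Z=true} (Y) contributes 1 new; branch {V=false, W=true, X=true, Y=true, Z=false} (none free) contributes 1 new; branch {W=true, Y=true} (X, Z, V) contributes 6 new; branch {W=true, Z=true} (X, Y, V) contributes 2 new; branch {W=true, Y=true} (X, Z, V) contributes 0 new; branch {X=false, Y=true} (Z, W, V) contributes 4 new; branch {X=false, Z=true} (Y, W, V) contributes 2 new; branch {X=false, Y=true} (Z, W, V) contributes 0 new. Total: 18.

18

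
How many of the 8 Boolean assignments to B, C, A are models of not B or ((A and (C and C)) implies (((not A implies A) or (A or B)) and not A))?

7

Initial set: {(not B or ((A and (C and C)) implies (((not A implies A) or (A or B)) and not A)))}.
(not B or ((A and (C and C)) implies (((not A implies A) or (A or B)) and not A))): β-rule — branch into not B  //  ((A and (C and C)) implies (((not A implies A) or (A or B)) and not A)).
  branch 1 (add not B):
    ○ open, literals {B=false}.
  branch 2 (add ((A and (C and C)) implies (((not A implies A) or (A or B)) and not A))):
    ((A and (C and C)) implies (((not A implies A) or (A or B)) and not A)): β-rule — branch into not (A and (C and C))  //  (((not A implies A) or (A or B)) and not A).
      branch 2.1 (add not (A and (C and C))):
        not (A and (C and C)): β-rule — branch into not A  //  not (C and C).
          branch 2.1.1 (add not A):
            ○ open, literals {A=false}.
          branch 2.1.2 (add not (C and C)):
            not (C and C): β-rule — branch into not C  //  not C.
              branch 2.1.2.1 (add not C):
                ○ open, literals {C=false}.
              branch 2.1.2.2 (add not C):
                ○ open, literals {C=false}.
      branch 2.2 (add (((not A implies A) or (A or B)) and not A)):
        (((not A implies A) or (A or B)) and not A): α-rule — add ((not A implies A) or (A or B)), not A.
        ((not A implies A) or (A or B)): β-rule — branch into (not A implies A)  //  (A or B).
          branch 2.2.1 (add (not A implies A)):
            (not A implies A): β-rule — branch into not not A  //  A.
              branch 2.2.1.1 (add not not A):
                × closes — contains both A and not A.
              branch 2.2.1.2 (add A):
                × closes — contains both A and not A.
          branch 2.2.2 (add (A or B)):
            (A or B): β-rule — branch into A  //  B.
              branch 2.2.2.1 (add A):
                × closes — contains both A and not A.
              branch 2.2.2.2 (add B):
                ○ open, literals {A=false, B=true}.
3 branches closed, 5 open.
Each open branch fixes some atoms; the unmentioned ones are free. Counting distinct full assignments: branch {B=false} (C, A) contributes 4 new; branch {A=false} (B, C) contributes 2 new; branch {C=false} (B, A) contributes 1 new; branch {C=false} (B, A) contributes 0 new; branch {A=false, B=true} (C) contributes 0 new. Total: 7.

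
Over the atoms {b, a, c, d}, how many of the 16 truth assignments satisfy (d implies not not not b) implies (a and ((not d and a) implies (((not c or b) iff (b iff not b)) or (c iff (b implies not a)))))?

8

Initial set: {((d implies not not not b) implies (a and ((not d and a) implies (((not c or b) iff (b iff not b)) or (c iff (b implies not a))))))}.
((d implies not not not b) implies (a and ((not d and a) implies (((not c or b) iff (b iff not b)) or (c iff (b implies not a)))))): β-rule — branch into not (d implies not not not b)  //  (a and ((not d and a) implies (((not c or b) iff (b iff not b)) or (c iff (b implies not a))))).
  branch 1 (add not (d implies not not not b)):
    not (d implies not not not b): α-rule — add d, not not not not b.
    not not not not b: drop double negation, giving not not b.
    ○ open, literals {b=true, d=true}.
  branch 2 (add (a and ((not d and a) implies (((not c or b) iff (b iff not b)) or (c iff (b implies not a)))))):
    (a and ((not d and a) implies (((not c or b) iff (b iff not b)) or (c iff (b implies not a))))): α-rule — add a, ((not d and a) implies (((not c or b) iff (b iff not b)) or (c iff (b implies not a)))).
    ((not d and a) implies (((not c or b) iff (b iff not b)) or (c iff (b implies not a)))): β-rule — branch into not (not d and a)  //  (((not c or b) iff (b iff not b)) or (c iff (b implies not a))).
      branch 2.1 (add not (not d and a)):
        not (not d and a): β-rule — branch into not not d  //  not a.
          branch 2.1.1 (add not not d):
            ○ open, literals {a=true, d=true}.
          branch 2.1.2 (add not a):
            × closes — contains both a and not a.
      branch 2.2 (add (((not c or b) iff (b iff not b)) or (c iff (b implies not a)))):
        (((not c or b) iff (b iff not b)) or (c iff (b implies not a))): β-rule — branch into ((not c or b) iff (b iff not b))  //  (c iff (b implies not a)).
          branch 2.2.1 (add ((not c or b) iff (b iff not b))):
            ((not c or b) iff (b iff not b)): β-rule — branch into (not c or b), (b iff not b)  //  not (not c or b), not (b iff not b).
              branch 2.2.1.1 (add (not c or b), (b iff not b)):
                (not c or b): β-rule — branch into not c  //  b.
                  branch 2.2.1.1.1 (add not c):
                    (b iff not b): β-rule — branch into b, not b  //  not b, not not b.
                      branch 2.2.1.1.1.1 (add b, not b):
                        × closes — contains both b and not b.
                      branch 2.2.1.1.1.2 (add not b, not not b):
                        × closes — contains both b and not b.
                  branch 2.2.1.1.2 (add b):
                    (b iff not b): β-rule — branch into b, not b  //  not b, not not b.
                      branch 2.2.1.1.2.1 (add b, not b):
                        × closes — contains both b and not b.
                      branch 2.2.1.1.2.2 (add not b, not not b):
                        × closes — contains both b and not b.
              branch 2.2.1.2 (add not (not c or b), not (b iff not b)):
                not (not c or b): α-rule — add not not c, not b.
                not (b iff not b): β-rule — branch into b, not not b  //  not b, not b.
                  branch 2.2.1.2.1 (add b, not not b):
                    × closes — contains both b and not b.
                  branch 2.2.1.2.2 (add not b, not b):
                    ○ open, literals {a=true, b=false, c=true}.
          branch 2.2.2 (add (c iff (b implies not a))):
            (c iff (b implies not a)): β-rule — branch into c, (b implies not a)  //  not c, not (b implies not a).
              branch 2.2.2.1 (add c, (b implies not a)):
                (b implies not a): β-rule — branch into not b  //  not a.
                  branch 2.2.2.1.1 (add not b):
                    ○ open, literals {a=true, b=false, c=true}.
                  branch 2.2.2.1.2 (add not a):
                    × closes — contains both a and not a.
              branch 2.2.2.2 (add not c, not (b implies not a)):
                not (b implies not a): α-rule — add b, not not a.
                ○ open, literals {a=true, b=true, c=false}.
7 branches closed, 5 open.
Each open branch fixes some atoms; the unmentioned ones are free. Counting distinct full assignments: branch {b=true, d=true} (a, c) contributes 4 new; branch {a=true, d=true} (b, c) contributes 2 new; branch {a=true, b=false, c=true} (d) contributes 1 new; branch {a=true, b=false, c=true} (d) contributes 0 new; branch {a=true, b=true, c=false} (d) contributes 1 new. Total: 8.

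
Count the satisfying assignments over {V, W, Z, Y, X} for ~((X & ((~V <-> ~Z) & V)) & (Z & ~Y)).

30

Initial set: {T ~((X & ((~V <-> ~Z) & V)) & (Z & ~Y))}.
T ~((X & ((~V <-> ~Z) & V)) & (Z & ~Y)): β-rule — branch into F (X & ((~V <-> ~Z) & V))  //  F (Z & ~Y).
  branch 1 (add F (X & ((~V <-> ~Z) & V))):
    F (X & ((~V <-> ~Z) & V)): β-rule — branch into F X  //  F ((~V <-> ~Z) & V).
      branch 1.1 (add F X):
        ○ open, literals {X=0}.
      branch 1.2 (add F ((~V <-> ~Z) & V)):
        F ((~V <-> ~Z) & V): β-rule — branch into F (~V <-> ~Z)  //  F V.
          branch 1.2.1 (add F (~V <-> ~Z)):
            F (~V <-> ~Z): β-rule — branch into T ~V, F ~Z  //  F ~V, T ~Z.
              branch 1.2.1.1 (add T ~V, F ~Z):
                ○ open, literals {V=0, Z=1}.
              branch 1.2.1.2 (add F ~V, T ~Z):
                ○ open, literals {V=1, Z=0}.
          branch 1.2.2 (add F V):
            ○ open, literals {V=0}.
  branch 2 (add F (Z & ~Y)):
    F (Z & ~Y): β-rule — branch into F Z  //  F ~Y.
      branch 2.1 (add F Z):
        ○ open, literals {Z=0}.
      branch 2.2 (add F ~Y):
        ○ open, literals {Y=1}.
0 branches closed, 6 open.
Each open branch fixes some atoms; the unmentioned ones are free. Counting distinct full assignments: branch {X=0} (V, W, Z, Y) contributes 16 new; branch {V=0, Z=1} (W, Y, X) contributes 4 new; branch {V=1, Z=0} (W, Y, X) contributes 4 new; branch {V=0} (W, Z, Y, X) contributes 4 new; branch {Z=0} (V, W, Y, X) contributes 0 new; branch {Y=1} (V, W, Z, X) contributes 2 new. Total: 30.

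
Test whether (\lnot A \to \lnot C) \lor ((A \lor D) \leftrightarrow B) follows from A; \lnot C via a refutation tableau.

Yes

Initial set: {A; \lnot C; \lnot ((\lnot A \to \lnot C) \lor ((A \lor D) \leftrightarrow B))}.
\lnot ((\lnot A \to \lnot C) \lor ((A \lor D) \leftrightarrow B)): α-rule — add \lnot (\lnot A \to \lnot C), \lnot ((A \lor D) \leftrightarrow B).
\lnot (\lnot A \to \lnot C): α-rule — add \lnot A, \lnot \lnot C.
× closes — contains both A and \lnot A.
All 1 branch closes.
Every branch closed, so the premises entail the conclusion.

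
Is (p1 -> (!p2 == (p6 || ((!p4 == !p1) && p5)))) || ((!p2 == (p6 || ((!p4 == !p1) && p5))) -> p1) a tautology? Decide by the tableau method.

Assume the negation and expand:
Initial set: {!((p1 -> (!p2 == (p6 || ((!p4 == !p1) && p5)))) || ((!p2 == (p6 || ((!p4 == !p1) && p5))) -> p1))}.
!((p1 -> (!p2 == (p6 || ((!p4 == !p1) && p5)))) || ((!p2 == (p6 || ((!p4 == !p1) && p5))) -> p1)): α-rule — add !(p1 -> (!p2 == (p6 || ((!p4 == !p1) && p5)))), !((!p2 == (p6 || ((!p4 == !p1) && p5))) -> p1).
!(p1 -> (!p2 == (p6 || ((!p4 == !p1) && p5)))): α-rule — add p1, !(!p2 == (p6 || ((!p4 == !p1) && p5))).
!((!p2 == (p6 || ((!p4 == !p1) && p5))) -> p1): α-rule — add (!p2 == (p6 || ((!p4 == !p1) && p5))), !p1.
× closes — contains both p1 and !p1.
All 1 branch closes.
Every branch closed, so the negation is unsatisfiable and the formula is valid.

Valid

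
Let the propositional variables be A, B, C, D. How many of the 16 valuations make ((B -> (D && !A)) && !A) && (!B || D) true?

Initial set: {(((B -> (D && !A)) && !A) && (!B || D))}.
(((B -> (D && !A)) && !A) && (!B || D)): α-rule — add ((B -> (D && !A)) && !A), (!B || D).
((B -> (D && !A)) && !A): α-rule — add (B -> (D && !A)), !A.
(!B || D): β-rule — branch into !B  //  D.
  branch 1 (add !B):
    (B -> (D && !A)): β-rule — branch into !B  //  (D && !A).
      branch 1.1 (add !B):
        ○ open, literals {A=0, B=0}.
      branch 1.2 (add (D && !A)):
        (D && !A): α-rule — add D, !A.
        ○ open, literals {A=0, B=0, D=1}.
  branch 2 (add D):
    (B -> (D && !A)): β-rule — branch into !B  //  (D && !A).
      branch 2.1 (add !B):
        ○ open, literals {A=0, B=0, D=1}.
      branch 2.2 (add (D && !A)):
        (D && !A): α-rule — add D, !A.
        ○ open, literals {A=0, D=1}.
0 branches closed, 4 open.
Each open branch fixes some atoms; the unmentioned ones are free. Counting distinct full assignments: branch {A=0, B=0} (C, D) contributes 4 new; branch {A=0, B=0, D=1} (C) contributes 0 new; branch {A=0, B=0, D=1} (C) contributes 0 new; branch {A=0, D=1} (B, C) contributes 2 new. Total: 6.

6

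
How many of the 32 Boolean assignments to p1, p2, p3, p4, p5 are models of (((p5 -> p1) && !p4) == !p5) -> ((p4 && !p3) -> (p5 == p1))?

30

Initial set: {((((p5 -> p1) && !p4) == !p5) -> ((p4 && !p3) -> (p5 == p1)))}.
((((p5 -> p1) && !p4) == !p5) -> ((p4 && !p3) -> (p5 == p1))): β-rule — branch into !(((p5 -> p1) && !p4) == !p5)  //  ((p4 && !p3) -> (p5 == p1)).
  branch 1 (add !(((p5 -> p1) && !p4) == !p5)):
    !(((p5 -> p1) && !p4) == !p5): β-rule — branch into ((p5 -> p1) && !p4), !!p5  //  !((p5 -> p1) && !p4), !p5.
      branch 1.1 (add ((p5 -> p1) && !p4), !!p5):
        ((p5 -> p1) && !p4): α-rule — add (p5 -> p1), !p4.
        (p5 -> p1): β-rule — branch into !p5  //  p1.
          branch 1.1.1 (add !p5):
            × closes — contains both p5 and !p5.
          branch 1.1.2 (add p1):
            ○ open, literals {p1=1, p4=0, p5=1}.
      branch 1.2 (add !((p5 -> p1) && !p4), !p5):
        !((p5 -> p1) && !p4): β-rule — branch into !(p5 -> p1)  //  !!p4.
          branch 1.2.1 (add !(p5 -> p1)):
            !(p5 -> p1): α-rule — add p5, !p1.
            × closes — contains both p5 and !p5.
          branch 1.2.2 (add !!p4):
            ○ open, literals {p4=1, p5=0}.
  branch 2 (add ((p4 && !p3) -> (p5 == p1))):
    ((p4 && !p3) -> (p5 == p1)): β-rule — branch into !(p4 && !p3)  //  (p5 == p1).
      branch 2.1 (add !(p4 && !p3)):
        !(p4 && !p3): β-rule — branch into !p4  //  !!p3.
          branch 2.1.1 (add !p4):
            ○ open, literals {p4=0}.
          branch 2.1.2 (add !!p3):
            ○ open, literals {p3=1}.
      branch 2.2 (add (p5 == p1)):
        (p5 == p1): β-rule — branch into p5, p1  //  !p5, !p1.
          branch 2.2.1 (add p5, p1):
            ○ open, literals {p1=1, p5=1}.
          branch 2.2.2 (add !p5, !p1):
            ○ open, literals {p1=0, p5=0}.
2 branches closed, 6 open.
Each open branch fixes some atoms; the unmentioned ones are free. Counting distinct full assignments: branch {p1=1, p4=0, p5=1} (p2, p3) contributes 4 new; branch {p4=1, p5=0} (p1, p2, p3) contributes 8 new; branch {p4=0} (p1, p2, p3, p5) contributes 12 new; branch {p3=1} (p1, p2, p4, p5) contributes 4 new; branch {p1=1, p5=1} (p2, p3, p4) contributes 2 new; branch {p1=0, p5=0} (p2, p3, p4) contributes 0 new. Total: 30.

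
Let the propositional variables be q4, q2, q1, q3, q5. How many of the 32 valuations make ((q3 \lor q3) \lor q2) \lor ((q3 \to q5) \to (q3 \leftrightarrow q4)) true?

Initial set: {T (((q3 \lor q3) \lor q2) \lor ((q3 \to q5) \to (q3 \leftrightarrow q4)))}.
T (((q3 \lor q3) \lor q2) \lor ((q3 \to q5) \to (q3 \leftrightarrow q4))): β-rule — branch into T ((q3 \lor q3) \lor q2)  //  T ((q3 \to q5) \to (q3 \leftrightarrow q4)).
  branch 1 (add T ((q3 \lor q3) \lor q2)):
    T ((q3 \lor q3) \lor q2): β-rule — branch into T (q3 \lor q3)  //  T q2.
      branch 1.1 (add T (q3 \lor q3)):
        T (q3 \lor q3): β-rule — branch into T q3  //  T q3.
          branch 1.1.1 (add T q3):
            ○ open, literals {q3=T}.
          branch 1.1.2 (add T q3):
            ○ open, literals {q3=T}.
      branch 1.2 (add T q2):
        ○ open, literals {q2=T}.
  branch 2 (add T ((q3 \to q5) \to (q3 \leftrightarrow q4))):
    T ((q3 \to q5) \to (q3 \leftrightarrow q4)): β-rule — branch into F (q3 \to q5)  //  T (q3 \leftrightarrow q4).
      branch 2.1 (add F (q3 \to q5)):
        F (q3 \to q5): α-rule — add T q3, F q5.
        ○ open, literals {q3=T, q5=F}.
      branch 2.2 (add T (q3 \leftrightarrow q4)):
        T (q3 \leftrightarrow q4): β-rule — branch into T q3, T q4  //  F q3, F q4.
          branch 2.2.1 (add T q3, T q4):
            ○ open, literals {q3=T, q4=T}.
          branch 2.2.2 (add F q3, F q4):
            ○ open, literals {q3=F, q4=F}.
0 branches closed, 6 open.
Each open branch fixes some atoms; the unmentioned ones are free. Counting distinct full assignments: branch {q3=T} (q4, q2, q1, q5) contributes 16 new; branch {q3=T} (q4, q2, q1, q5) contributes 0 new; branch {q2=T} (q4, q1, q3, q5) contributes 8 new; branch {q3=T, q5=F} (q4, q2, q1) contributes 0 new; branch {q3=T, q4=T} (q2, q1, q5) contributes 0 new; branch {q3=F, q4=F} (q2, q1, q5) contributes 4 new. Total: 28.

28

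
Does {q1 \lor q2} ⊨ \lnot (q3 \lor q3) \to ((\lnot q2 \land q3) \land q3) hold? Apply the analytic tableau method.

Initial set: {(q1 \lor q2); \lnot (\lnot (q3 \lor q3) \to ((\lnot q2 \land q3) \land q3))}.
\lnot (\lnot (q3 \lor q3) \to ((\lnot q2 \land q3) \land q3)): α-rule — add \lnot (q3 \lor q3), \lnot ((\lnot q2 \land q3) \land q3).
\lnot (q3 \lor q3): α-rule — add \lnot q3, \lnot q3.
(q1 \lor q2): β-rule — branch into q1  //  q2.
  branch 1 (add q1):
    \lnot ((\lnot q2 \land q3) \land q3): β-rule — branch into \lnot (\lnot q2 \land q3)  //  \lnot q3.
      branch 1.1 (add \lnot (\lnot q2 \land q3)):
        \lnot (\lnot q2 \land q3): β-rule — branch into \lnot \lnot q2  //  \lnot q3.
          branch 1.1.1 (add \lnot \lnot q2):
            ○ open, literals {q1=T, q2=T, q3=F}.
          branch 1.1.2 (add \lnot q3):
            ○ open, literals {q1=T, q3=F}.
      branch 1.2 (add \lnot q3):
        ○ open, literals {q1=T, q3=F}.
  branch 2 (add q2):
    \lnot ((\lnot q2 \land q3) \land q3): β-rule — branch into \lnot (\lnot q2 \land q3)  //  \lnot q3.
      branch 2.1 (add \lnot (\lnot q2 \land q3)):
        \lnot (\lnot q2 \land q3): β-rule — branch into \lnot \lnot q2  //  \lnot q3.
          branch 2.1.1 (add \lnot \lnot q2):
            ○ open, literals {q2=T, q3=F}.
          branch 2.1.2 (add \lnot q3):
            ○ open, literals {q2=T, q3=F}.
      branch 2.2 (add \lnot q3):
        ○ open, literals {q2=T, q3=F}.
0 branches closed, 6 open.
An open branch gives a countermodel: q1=T, q2=T, q3=F (unmentioned atoms arbitrary); the premises hold there but the conclusion fails.

No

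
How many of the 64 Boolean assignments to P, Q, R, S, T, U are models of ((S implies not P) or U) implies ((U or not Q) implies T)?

42

Initial set: {(((S implies not P) or U) implies ((U or not Q) implies T))}.
(((S implies not P) or U) implies ((U or not Q) implies T)): β-rule — branch into not ((S implies not P) or U)  //  ((U or not Q) implies T).
  branch 1 (add not ((S implies not P) or U)):
    not ((S implies not P) or U): α-rule — add not (S implies not P), not U.
    not (S implies not P): α-rule — add S, not not P.
    ○ open, literals {P=true, S=true, U=false}.
  branch 2 (add ((U or not Q) implies T)):
    ((U or not Q) implies T): β-rule — branch into not (U or not Q)  //  T.
      branch 2.1 (add not (U or not Q)):
        not (U or not Q): α-rule — add not U, not not Q.
        ○ open, literals {Q=true, U=false}.
      branch 2.2 (add T):
        ○ open, literals {T=true}.
0 branches closed, 3 open.
Each open branch fixes some atoms; the unmentioned ones are free. Counting distinct full assignments: branch {P=true, S=true, U=false} (Q, R, T) contributes 8 new; branch {Q=true, U=false} (P, R, S, T) contributes 12 new; branch {T=true} (P, Q, R, S, U) contributes 22 new. Total: 42.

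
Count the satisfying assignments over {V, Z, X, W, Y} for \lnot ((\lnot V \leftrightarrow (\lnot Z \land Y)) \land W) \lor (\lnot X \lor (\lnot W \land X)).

28

Initial set: {T (\lnot ((\lnot V \leftrightarrow (\lnot Z \land Y)) \land W) \lor (\lnot X \lor (\lnot W \land X)))}.
T (\lnot ((\lnot V \leftrightarrow (\lnot Z \land Y)) \land W) \lor (\lnot X \lor (\lnot W \land X))): β-rule — branch into T \lnot ((\lnot V \leftrightarrow (\lnot Z \land Y)) \land W)  //  T (\lnot X \lor (\lnot W \land X)).
  branch 1 (add T \lnot ((\lnot V \leftrightarrow (\lnot Z \land Y)) \land W)):
    T \lnot ((\lnot V \leftrightarrow (\lnot Z \land Y)) \land W): β-rule — branch into F (\lnot V \leftrightarrow (\lnot Z \land Y))  //  F W.
      branch 1.1 (add F (\lnot V \leftrightarrow (\lnot Z \land Y))):
        F (\lnot V \leftrightarrow (\lnot Z \land Y)): β-rule — branch into T \lnot V, F (\lnot Z \land Y)  //  F \lnot V, T (\lnot Z \land Y).
          branch 1.1.1 (add T \lnot V, F (\lnot Z \land Y)):
            F (\lnot Z \land Y): β-rule — branch into F \lnot Z  //  F Y.
              branch 1.1.1.1 (add F \lnot Z):
                ○ open, literals {V=F, Z=T}.
              branch 1.1.1.2 (add F Y):
                ○ open, literals {V=F, Y=F}.
          branch 1.1.2 (add F \lnot V, T (\lnot Z \land Y)):
            T (\lnot Z \land Y): α-rule — add T \lnot Z, T Y.
            ○ open, literals {V=T, Y=T, Z=F}.
      branch 1.2 (add F W):
        ○ open, literals {W=F}.
  branch 2 (add T (\lnot X \lor (\lnot W \land X))):
    T (\lnot X \lor (\lnot W \land X)): β-rule — branch into T \lnot X  //  T (\lnot W \land X).
      branch 2.1 (add T \lnot X):
        ○ open, literals {X=F}.
      branch 2.2 (add T (\lnot W \land X)):
        T (\lnot W \land X): α-rule — add T \lnot W, T X.
        ○ open, literals {W=F, X=T}.
0 branches closed, 6 open.
Each open branch fixes some atoms; the unmentioned ones are free. Counting distinct full assignments: branch {V=F, Z=T} (X, W, Y) contributes 8 new; branch {V=F, Y=F} (Z, X, W) contributes 4 new; branch {V=T, Y=T, Z=F} (X, W) contributes 4 new; branch {W=F} (V, Z, X, Y) contributes 8 new; branch {X=F} (V, Z, W, Y) contributes 4 new; branch {W=F, X=T} (V, Z, Y) contributes 0 new. Total: 28.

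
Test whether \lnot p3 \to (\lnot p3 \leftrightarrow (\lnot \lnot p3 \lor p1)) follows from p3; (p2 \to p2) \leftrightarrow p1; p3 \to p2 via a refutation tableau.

Yes

Initial set: {p3; ((p2 \to p2) \leftrightarrow p1); (p3 \to p2); \lnot (\lnot p3 \to (\lnot p3 \leftrightarrow (\lnot \lnot p3 \lor p1)))}.
\lnot (\lnot p3 \to (\lnot p3 \leftrightarrow (\lnot \lnot p3 \lor p1))): α-rule — add \lnot p3, \lnot (\lnot p3 \leftrightarrow (\lnot \lnot p3 \lor p1)).
× closes — contains both p3 and \lnot p3.
All 1 branch closes.
Every branch closed, so the premises entail the conclusion.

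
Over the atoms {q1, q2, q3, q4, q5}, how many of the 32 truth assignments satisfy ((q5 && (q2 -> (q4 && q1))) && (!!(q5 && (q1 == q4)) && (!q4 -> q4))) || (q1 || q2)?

24

Initial set: {(((q5 && (q2 -> (q4 && q1))) && (!!(q5 && (q1 == q4)) && (!q4 -> q4))) || (q1 || q2))}.
(((q5 && (q2 -> (q4 && q1))) && (!!(q5 && (q1 == q4)) && (!q4 -> q4))) || (q1 || q2)): β-rule — branch into ((q5 && (q2 -> (q4 && q1))) && (!!(q5 && (q1 == q4)) && (!q4 -> q4)))  //  (q1 || q2).
  branch 1 (add ((q5 && (q2 -> (q4 && q1))) && (!!(q5 && (q1 == q4)) && (!q4 -> q4)))):
    ((q5 && (q2 -> (q4 && q1))) && (!!(q5 && (q1 == q4)) && (!q4 -> q4))): α-rule — add (q5 && (q2 -> (q4 && q1))), (!!(q5 && (q1 == q4)) && (!q4 -> q4)).
    (q5 && (q2 -> (q4 && q1))): α-rule — add q5, (q2 -> (q4 && q1)).
    (!!(q5 && (q1 == q4)) && (!q4 -> q4)): α-rule — add !!(q5 && (q1 == q4)), (!q4 -> q4).
    !!(q5 && (q1 == q4)): drop double negation, giving (q5 && (q1 == q4)).
    (q5 && (q1 == q4)): α-rule — add q5, (q1 == q4).
    (q2 -> (q4 && q1)): β-rule — branch into !q2  //  (q4 && q1).
      branch 1.1 (add !q2):
        (!q4 -> q4): β-rule — branch into !!q4  //  q4.
          branch 1.1.1 (add !!q4):
            (q1 == q4): β-rule — branch into q1, q4  //  !q1, !q4.
              branch 1.1.1.1 (add q1, q4):
                ○ open, literals {q1=1, q2=0, q4=1, q5=1}.
              branch 1.1.1.2 (add !q1, !q4):
                × closes — contains both q4 and !q4.
          branch 1.1.2 (add q4):
            (q1 == q4): β-rule — branch into q1, q4  //  !q1, !q4.
              branch 1.1.2.1 (add q1, q4):
                ○ open, literals {q1=1, q2=0, q4=1, q5=1}.
              branch 1.1.2.2 (add !q1, !q4):
                × closes — contains both q4 and !q4.
      branch 1.2 (add (q4 && q1)):
        (q4 && q1): α-rule — add q4, q1.
        (!q4 -> q4): β-rule — branch into !!q4  //  q4.
          branch 1.2.1 (add !!q4):
            (q1 == q4): β-rule — branch into q1, q4  //  !q1, !q4.
              branch 1.2.1.1 (add q1, q4):
                ○ open, literals {q1=1, q4=1, q5=1}.
              branch 1.2.1.2 (add !q1, !q4):
                × closes — contains both q1 and !q1.
          branch 1.2.2 (add q4):
            (q1 == q4): β-rule — branch into q1, q4  //  !q1, !q4.
              branch 1.2.2.1 (add q1, q4):
                ○ open, literals {q1=1, q4=1, q5=1}.
              branch 1.2.2.2 (add !q1, !q4):
                × closes — contains both q1 and !q1.
  branch 2 (add (q1 || q2)):
    (q1 || q2): β-rule — branch into q1  //  q2.
      branch 2.1 (add q1):
        ○ open, literals {q1=1}.
      branch 2.2 (add q2):
        ○ open, literals {q2=1}.
4 branches closed, 6 open.
Each open branch fixes some atoms; the unmentioned ones are free. Counting distinct full assignments: branch {q1=1, q2=0, q4=1, q5=1} (q3) contributes 2 new; branch {q1=1, q2=0, q4=1, q5=1} (q3) contributes 0 new; branch {q1=1, q4=1, q5=1} (q2, q3) contributes 2 new; branch {q1=1, q4=1, q5=1} (q2, q3) contributes 0 new; branch {q1=1} (q2, q3, q4, q5) contributes 12 new; branch {q2=1} (q1, q3, q4, q5) contributes 8 new. Total: 24.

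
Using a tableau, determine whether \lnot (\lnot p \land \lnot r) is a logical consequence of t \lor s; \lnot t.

Initial set: {(t \lor s); \lnot t; \lnot \lnot (\lnot p \land \lnot r)}.
\lnot \lnot (\lnot p \land \lnot r): α-rule — add \lnot p, \lnot r.
(t \lor s): β-rule — branch into t  //  s.
  branch 1 (add t):
    × closes — contains both t and \lnot t.
  branch 2 (add s):
    ○ open, literals {p=false, r=false, s=true, t=false}.
1 branch closed, 1 open.
An open branch gives a countermodel: p=false, r=false, s=true, t=false (unmentioned atoms arbitrary); the premises hold there but the conclusion fails.

No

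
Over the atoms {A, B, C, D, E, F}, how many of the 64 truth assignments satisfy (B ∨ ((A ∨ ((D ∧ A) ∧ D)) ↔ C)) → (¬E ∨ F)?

52

Initial set: {((B ∨ ((A ∨ ((D ∧ A) ∧ D)) ↔ C)) → (¬E ∨ F))}.
((B ∨ ((A ∨ ((D ∧ A) ∧ D)) ↔ C)) → (¬E ∨ F)): β-rule — branch into ¬(B ∨ ((A ∨ ((D ∧ A) ∧ D)) ↔ C))  //  (¬E ∨ F).
  branch 1 (add ¬(B ∨ ((A ∨ ((D ∧ A) ∧ D)) ↔ C))):
    ¬(B ∨ ((A ∨ ((D ∧ A) ∧ D)) ↔ C)): α-rule — add ¬B, ¬((A ∨ ((D ∧ A) ∧ D)) ↔ C).
    ¬((A ∨ ((D ∧ A) ∧ D)) ↔ C): β-rule — branch into (A ∨ ((D ∧ A) ∧ D)), ¬C  //  ¬(A ∨ ((D ∧ A) ∧ D)), C.
      branch 1.1 (add (A ∨ ((D ∧ A) ∧ D)), ¬C):
        (A ∨ ((D ∧ A) ∧ D)): β-rule — branch into A  //  ((D ∧ A) ∧ D).
          branch 1.1.1 (add A):
            ○ open, literals {A=T, B=F, C=F}.
          branch 1.1.2 (add ((D ∧ A) ∧ D)):
            ((D ∧ A) ∧ D): α-rule — add (D ∧ A), D.
            (D ∧ A): α-rule — add D, A.
            ○ open, literals {A=T, B=F, C=F, D=T}.
      branch 1.2 (add ¬(A ∨ ((D ∧ A) ∧ D)), C):
        ¬(A ∨ ((D ∧ A) ∧ D)): α-rule — add ¬A, ¬((D ∧ A) ∧ D).
        ¬((D ∧ A) ∧ D): β-rule — branch into ¬(D ∧ A)  //  ¬D.
          branch 1.2.1 (add ¬(D ∧ A)):
            ¬(D ∧ A): β-rule — branch into ¬D  //  ¬A.
              branch 1.2.1.1 (add ¬D):
                ○ open, literals {A=F, B=F, C=T, D=F}.
              branch 1.2.1.2 (add ¬A):
                ○ open, literals {A=F, B=F, C=T}.
          branch 1.2.2 (add ¬D):
            ○ open, literals {A=F, B=F, C=T, D=F}.
  branch 2 (add (¬E ∨ F)):
    (¬E ∨ F): β-rule — branch into ¬E  //  F.
      branch 2.1 (add ¬E):
        ○ open, literals {E=F}.
      branch 2.2 (add F):
        ○ open, literals {F=T}.
0 branches closed, 7 open.
Each open branch fixes some atoms; the unmentioned ones are free. Counting distinct full assignments: branch {A=T, B=F, C=F} (D, E, F) contributes 8 new; branch {A=T, B=F, C=F, D=T} (E, F) contributes 0 new; branch {A=F, B=F, C=T, D=F} (E, F) contributes 4 new; branch {A=F, B=F, C=T} (D, E, F) contributes 4 new; branch {A=F, B=F, C=T, D=F} (E, F) contributes 0 new; branch {E=F} (A, B, C, D, F) contributes 24 new; branch {F=T} (A, B, C, D, E) contributes 12 new. Total: 52.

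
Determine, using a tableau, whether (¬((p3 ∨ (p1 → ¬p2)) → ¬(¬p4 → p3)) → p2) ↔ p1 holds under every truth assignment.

Not valid

Assume the negation and expand:
Initial set: {¬((¬((p3 ∨ (p1 → ¬p2)) → ¬(¬p4 → p3)) → p2) ↔ p1)}.
¬((¬((p3 ∨ (p1 → ¬p2)) → ¬(¬p4 → p3)) → p2) ↔ p1): β-rule — branch into (¬((p3 ∨ (p1 → ¬p2)) → ¬(¬p4 → p3)) → p2), ¬p1  //  ¬(¬((p3 ∨ (p1 → ¬p2)) → ¬(¬p4 → p3)) → p2), p1.
  branch 1 (add (¬((p3 ∨ (p1 → ¬p2)) → ¬(¬p4 → p3)) → p2), ¬p1):
    (¬((p3 ∨ (p1 → ¬p2)) → ¬(¬p4 → p3)) → p2): β-rule — branch into ¬¬((p3 ∨ (p1 → ¬p2)) → ¬(¬p4 → p3))  //  p2.
      branch 1.1 (add ¬¬((p3 ∨ (p1 → ¬p2)) → ¬(¬p4 → p3))):
        ¬¬((p3 ∨ (p1 → ¬p2)) → ¬(¬p4 → p3)): β-rule — branch into ¬(p3 ∨ (p1 → ¬p2))  //  ¬(¬p4 → p3).
          branch 1.1.1 (add ¬(p3 ∨ (p1 → ¬p2))):
            ¬(p3 ∨ (p1 → ¬p2)): α-rule — add ¬p3, ¬(p1 → ¬p2).
            ¬(p1 → ¬p2): α-rule — add p1, ¬¬p2.
            × closes — contains both p1 and ¬p1.
          branch 1.1.2 (add ¬(¬p4 → p3)):
            ¬(¬p4 → p3): α-rule — add ¬p4, ¬p3.
            ○ open, literals {p1=0, p3=0, p4=0}.
      branch 1.2 (add p2):
        ○ open, literals {p1=0, p2=1}.
  branch 2 (add ¬(¬((p3 ∨ (p1 → ¬p2)) → ¬(¬p4 → p3)) → p2), p1):
    ¬(¬((p3 ∨ (p1 → ¬p2)) → ¬(¬p4 → p3)) → p2): α-rule — add ¬((p3 ∨ (p1 → ¬p2)) → ¬(¬p4 → p3)), ¬p2.
    ¬((p3 ∨ (p1 → ¬p2)) → ¬(¬p4 → p3)): α-rule — add (p3 ∨ (p1 → ¬p2)), ¬¬(¬p4 → p3).
    (p3 ∨ (p1 → ¬p2)): β-rule — branch into p3  //  (p1 → ¬p2).
      branch 2.1 (add p3):
        ¬¬(¬p4 → p3): β-rule — branch into ¬¬p4  //  p3.
          branch 2.1.1 (add ¬¬p4):
            ○ open, literals {p1=1, p2=0, p3=1, p4=1}.
          branch 2.1.2 (add p3):
            ○ open, literals {p1=1, p2=0, p3=1}.
      branch 2.2 (add (p1 → ¬p2)):
        ¬¬(¬p4 → p3): β-rule — branch into ¬¬p4  //  p3.
          branch 2.2.1 (add ¬¬p4):
            (p1 → ¬p2): β-rule — branch into ¬p1  //  ¬p2.
              branch 2.2.1.1 (add ¬p1):
                × closes — contains both p1 and ¬p1.
              branch 2.2.1.2 (add ¬p2):
                ○ open, literals {p1=1, p2=0, p4=1}.
          branch 2.2.2 (add p3):
            (p1 → ¬p2): β-rule — branch into ¬p1  //  ¬p2.
              branch 2.2.2.1 (add ¬p1):
                × closes — contains both p1 and ¬p1.
              branch 2.2.2.2 (add ¬p2):
                ○ open, literals {p1=1, p2=0, p3=1}.
3 branches closed, 6 open.
An open branch gives a countermodel: p1=0, p3=0, p4=0 (unmentioned atoms arbitrary); under it the original formula is false.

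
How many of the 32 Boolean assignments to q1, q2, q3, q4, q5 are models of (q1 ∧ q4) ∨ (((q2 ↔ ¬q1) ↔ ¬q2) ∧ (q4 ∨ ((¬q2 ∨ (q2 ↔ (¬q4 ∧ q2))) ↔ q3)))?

Initial set: {T ((q1 ∧ q4) ∨ (((q2 ↔ ¬q1) ↔ ¬q2) ∧ (q4 ∨ ((¬q2 ∨ (q2 ↔ (¬q4 ∧ q2))) ↔ q3))))}.
T ((q1 ∧ q4) ∨ (((q2 ↔ ¬q1) ↔ ¬q2) ∧ (q4 ∨ ((¬q2 ∨ (q2 ↔ (¬q4 ∧ q2))) ↔ q3)))): β-rule — branch into T (q1 ∧ q4)  //  T (((q2 ↔ ¬q1) ↔ ¬q2) ∧ (q4 ∨ ((¬q2 ∨ (q2 ↔ (¬q4 ∧ q2))) ↔ q3))).
  branch 1 (add T (q1 ∧ q4)):
    T (q1 ∧ q4): α-rule — add T q1, T q4.
    ○ open, literals {q1=T, q4=T}.
  branch 2 (add T (((q2 ↔ ¬q1) ↔ ¬q2) ∧ (q4 ∨ ((¬q2 ∨ (q2 ↔ (¬q4 ∧ q2))) ↔ q3)))):
    T (((q2 ↔ ¬q1) ↔ ¬q2) ∧ (q4 ∨ ((¬q2 ∨ (q2 ↔ (¬q4 ∧ q2))) ↔ q3))): α-rule — add T ((q2 ↔ ¬q1) ↔ ¬q2), T (q4 ∨ ((¬q2 ∨ (q2 ↔ (¬q4 ∧ q2))) ↔ q3)).
    T ((q2 ↔ ¬q1) ↔ ¬q2): β-rule — branch into T (q2 ↔ ¬q1), T ¬q2  //  F (q2 ↔ ¬q1), F ¬q2.
      branch 2.1 (add T (q2 ↔ ¬q1), T ¬q2):
        T (q4 ∨ ((¬q2 ∨ (q2 ↔ (¬q4 ∧ q2))) ↔ q3)): β-rule — branch into T q4  //  T ((¬q2 ∨ (q2 ↔ (¬q4 ∧ q2))) ↔ q3).
          branch 2.1.1 (add T q4):
            T (q2 ↔ ¬q1): β-rule — branch into T q2, T ¬q1  //  F q2, F ¬q1.
              branch 2.1.1.1 (add T q2, T ¬q1):
                × closes — contains both q2 and ¬q2.
              branch 2.1.1.2 (add F q2, F ¬q1):
                ○ open, literals {q1=T, q2=F, q4=T}.
          branch 2.1.2 (add T ((¬q2 ∨ (q2 ↔ (¬q4 ∧ q2))) ↔ q3)):
            T (q2 ↔ ¬q1): β-rule — branch into T q2, T ¬q1  //  F q2, F ¬q1.
              branch 2.1.2.1 (add T q2, T ¬q1):
                × closes — contains both q2 and ¬q2.
              branch 2.1.2.2 (add F q2, F ¬q1):
                T ((¬q2 ∨ (q2 ↔ (¬q4 ∧ q2))) ↔ q3): β-rule — branch into T (¬q2 ∨ (q2 ↔ (¬q4 ∧ q2))), T q3  //  F (¬q2 ∨ (q2 ↔ (¬q4 ∧ q2))), F q3.
                  branch 2.1.2.2.1 (add T (¬q2 ∨ (q2 ↔ (¬q4 ∧ q2))), T q3):
                    T (¬q2 ∨ (q2 ↔ (¬q4 ∧ q2))): β-rule — branch into T ¬q2  //  T (q2 ↔ (¬q4 ∧ q2)).
                      branch 2.1.2.2.1.1 (add T ¬q2):
                        ○ open, literals {q1=T, q2=F, q3=T}.
                      branch 2.1.2.2.1.2 (add T (q2 ↔ (¬q4 ∧ q2))):
                        T (q2 ↔ (¬q4 ∧ q2)): β-rule — branch into T q2, T (¬q4 ∧ q2)  //  F q2, F (¬q4 ∧ q2).
                          branch 2.1.2.2.1.2.1 (add T q2, T (¬q4 ∧ q2)):
                            × closes — contains both q2 and ¬q2.
                          branch 2.1.2.2.1.2.2 (add F q2, F (¬q4 ∧ q2)):
                            F (¬q4 ∧ q2): β-rule — branch into F ¬q4  //  F q2.
                              branch 2.1.2.2.1.2.2.1 (add F ¬q4):
                                ○ open, literals {q1=T, q2=F, q3=T, q4=T}.
                              branch 2.1.2.2.1.2.2.2 (add F q2):
                                ○ open, literals {q1=T, q2=F, q3=T}.
                  branch 2.1.2.2.2 (add F (¬q2 ∨ (q2 ↔ (¬q4 ∧ q2))), F q3):
                    F (¬q2 ∨ (q2 ↔ (¬q4 ∧ q2))): α-rule — add F ¬q2, F (q2 ↔ (¬q4 ∧ q2)).
                    × closes — contains both q2 and ¬q2.
      branch 2.2 (add F (q2 ↔ ¬q1), F ¬q2):
        T (q4 ∨ ((¬q2 ∨ (q2 ↔ (¬q4 ∧ q2))) ↔ q3)): β-rule — branch into T q4  //  T ((¬q2 ∨ (q2 ↔ (¬q4 ∧ q2))) ↔ q3).
          branch 2.2.1 (add T q4):
            F (q2 ↔ ¬q1): β-rule — branch into T q2, F ¬q1  //  F q2, T ¬q1.
              branch 2.2.1.1 (add T q2, F ¬q1):
                ○ open, literals {q1=T, q2=T, q4=T}.
              branch 2.2.1.2 (add F q2, T ¬q1):
                × closes — contains both q2 and ¬q2.
          branch 2.2.2 (add T ((¬q2 ∨ (q2 ↔ (¬q4 ∧ q2))) ↔ q3)):
            F (q2 ↔ ¬q1): β-rule — branch into T q2, F ¬q1  //  F q2, T ¬q1.
              branch 2.2.2.1 (add T q2, F ¬q1):
                T ((¬q2 ∨ (q2 ↔ (¬q4 ∧ q2))) ↔ q3): β-rule — branch into T (¬q2 ∨ (q2 ↔ (¬q4 ∧ q2))), T q3  //  F (¬q2 ∨ (q2 ↔ (¬q4 ∧ q2))), F q3.
                  branch 2.2.2.1.1 (add T (¬q2 ∨ (q2 ↔ (¬q4 ∧ q2))), T q3):
                    T (¬q2 ∨ (q2 ↔ (¬q4 ∧ q2))): β-rule — branch into T ¬q2  //  T (q2 ↔ (¬q4 ∧ q2)).
                      branch 2.2.2.1.1.1 (add T ¬q2):
                        × closes — contains both q2 and ¬q2.
                      branch 2.2.2.1.1.2 (add T (q2 ↔ (¬q4 ∧ q2))):
                        T (q2 ↔ (¬q4 ∧ q2)): β-rule — branch into T q2, T (¬q4 ∧ q2)  //  F q2, F (¬q4 ∧ q2).
                          branch 2.2.2.1.1.2.1 (add T q2, T (¬q4 ∧ q2)):
                            T (¬q4 ∧ q2): α-rule — add T ¬q4, T q2.
                            ○ open, literals {q1=T, q2=T, q3=T, q4=F}.
                          branch 2.2.2.1.1.2.2 (add F q2, F (¬q4 ∧ q2)):
                            × closes — contains both q2 and ¬q2.
                  branch 2.2.2.1.2 (add F (¬q2 ∨ (q2 ↔ (¬q4 ∧ q2))), F q3):
                    F (¬q2 ∨ (q2 ↔ (¬q4 ∧ q2))): α-rule — add F ¬q2, F (q2 ↔ (¬q4 ∧ q2)).
                    F (q2 ↔ (¬q4 ∧ q2)): β-rule — branch into T q2, F (¬q4 ∧ q2)  //  F q2, T (¬q4 ∧ q2).
                      branch 2.2.2.1.2.1 (add T q2, F (¬q4 ∧ q2)):
                        F (¬q4 ∧ q2): β-rule — branch into F ¬q4  //  F q2.
                          branch 2.2.2.1.2.1.1 (add F ¬q4):
                            ○ open, literals {q1=T, q2=T, q3=F, q4=T}.
                          branch 2.2.2.1.2.1.2 (add F q2):
                            × closes — contains both q2 and ¬q2.
                      branch 2.2.2.1.2.2 (add F q2, T (¬q4 ∧ q2)):
                        × closes — contains both q2 and ¬q2.
              branch 2.2.2.2 (add F q2, T ¬q1):
                × closes — contains both q2 and ¬q2.
10 branches closed, 8 open.
Each open branch fixes some atoms; the unmentioned ones are free. Counting distinct full assignments: branch {q1=T, q4=T} (q2, q3, q5) contributes 8 new; branch {q1=T, q2=F, q4=T} (q3, q5) contributes 0 new; branch {q1=T, q2=F, q3=T} (q4, q5) contributes 2 new; branch {q1=T, q2=F, q3=T, q4=T} (q5) contributes 0 new; branch {q1=T, q2=F, q3=T} (q4, q5) contributes 0 new; branch {q1=T, q2=T, q4=T} (q3, q5) contributes 0 new; branch {q1=T, q2=T, q3=T, q4=F} (q5) contributes 2 new; branch {q1=T, q2=T, q3=F, q4=T} (q5) contributes 0 new. Total: 12.

12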